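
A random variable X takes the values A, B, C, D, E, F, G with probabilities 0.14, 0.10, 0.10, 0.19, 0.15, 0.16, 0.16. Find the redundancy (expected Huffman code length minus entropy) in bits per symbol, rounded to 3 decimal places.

Entropy H = −Σ p log₂ p ≈ 2.7733 bits.
Huffman merges: 1/10+1/10→1/5; 7/50+3/20→29/100; 4/25+4/25→8/25; 19/100+1/5→39/100; 29/100+8/25→61/100; 39/100+61/100→1. L = 281/100 ≈ 2.8100.
L − H = 2.8100 − 2.7733 = 0.037 bits.

0.037 bits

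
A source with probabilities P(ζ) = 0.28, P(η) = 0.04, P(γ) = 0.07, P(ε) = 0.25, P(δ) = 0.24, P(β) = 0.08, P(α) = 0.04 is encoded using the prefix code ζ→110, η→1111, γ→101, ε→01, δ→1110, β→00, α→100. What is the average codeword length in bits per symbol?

L̄ = Σ pᵢ·ℓᵢ = 0.28·3 + 0.04·4 + 0.07·3 + 0.25·2 + 0.24·4 + 0.08·2 + 0.04·3 = 2.95 bits/symbol.

2.95 bits/symbol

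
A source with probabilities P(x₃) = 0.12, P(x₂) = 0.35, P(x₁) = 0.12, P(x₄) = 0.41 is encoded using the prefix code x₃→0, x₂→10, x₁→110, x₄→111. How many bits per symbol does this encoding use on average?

L̄ = Σ pᵢ·ℓᵢ = 0.12·1 + 0.35·2 + 0.12·3 + 0.41·3 = 2.41 bits/symbol.

2.41 bits/symbol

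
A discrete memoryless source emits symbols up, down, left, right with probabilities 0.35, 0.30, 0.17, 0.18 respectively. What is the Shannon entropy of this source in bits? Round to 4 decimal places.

H = −Σ pᵢ log₂ pᵢ.
−0.35·log₂(0.35) = 0.5301
−0.30·log₂(0.30) = 0.5211
−0.17·log₂(0.17) = 0.4346
−0.18·log₂(0.18) = 0.4453
Sum ≈ 1.9311 → 1.9311 bits.

1.9311 bits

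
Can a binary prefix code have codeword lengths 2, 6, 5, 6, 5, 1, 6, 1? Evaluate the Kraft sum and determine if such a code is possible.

With common denominator 2^6 = 64: Σ 2^(−ℓᵢ) = 16/64 + 1/64 + 2/64 + 1/64 + 2/64 + 32/64 + 1/64 + 32/64 = 87/64 = 1.359375.
Kraft's inequality requires Σ ≤ 1; here Σ = 1.359375 > 1, so no such prefix code exists.

1.359375; no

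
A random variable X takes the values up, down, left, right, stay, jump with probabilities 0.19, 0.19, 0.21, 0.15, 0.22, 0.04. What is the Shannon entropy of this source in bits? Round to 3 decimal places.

2.460 bits

H = −Σ pᵢ log₂ pᵢ.
−0.19·log₂(0.19) = 0.4552
−0.19·log₂(0.19) = 0.4552
−0.21·log₂(0.21) = 0.4728
−0.15·log₂(0.15) = 0.4105
−0.22·log₂(0.22) = 0.4806
−0.04·log₂(0.04) = 0.1858
Sum ≈ 2.4601 → 2.460 bits.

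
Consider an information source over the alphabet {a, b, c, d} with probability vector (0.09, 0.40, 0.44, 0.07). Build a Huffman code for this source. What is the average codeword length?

1.72 bits/symbol

Repeatedly combine the two least-probable nodes; the expected code length is the sum of the merged weights.
merge 7/100 + 9/100 → 4/25
merge 4/25 + 2/5 → 14/25
merge 11/25 + 14/25 → 1
L = 4/25 + 14/25 + 1 = 43/25 = 1.72 bits/symbol.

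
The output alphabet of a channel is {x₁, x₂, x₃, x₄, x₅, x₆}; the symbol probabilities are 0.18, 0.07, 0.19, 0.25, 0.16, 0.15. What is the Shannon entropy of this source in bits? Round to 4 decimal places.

2.5027 bits

H = −Σ pᵢ log₂ pᵢ.
−0.18·log₂(0.18) = 0.4453
−0.07·log₂(0.07) = 0.2686
−0.19·log₂(0.19) = 0.4552
−0.25·log₂(0.25) = 0.5000
−0.16·log₂(0.16) = 0.4230
−0.15·log₂(0.15) = 0.4105
Sum ≈ 2.5027 → 2.5027 bits.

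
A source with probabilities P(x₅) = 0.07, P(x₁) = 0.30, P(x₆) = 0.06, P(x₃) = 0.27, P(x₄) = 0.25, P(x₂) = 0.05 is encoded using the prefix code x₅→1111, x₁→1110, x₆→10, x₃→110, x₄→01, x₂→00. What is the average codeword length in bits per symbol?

L̄ = Σ pᵢ·ℓᵢ = 0.07·4 + 0.30·4 + 0.06·2 + 0.27·3 + 0.25·2 + 0.05·2 = 3.01 bits/symbol.

3.01 bits/symbol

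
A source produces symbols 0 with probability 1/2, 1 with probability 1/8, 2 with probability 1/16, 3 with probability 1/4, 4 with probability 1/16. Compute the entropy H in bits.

1.875 bits

Each probability is a power of 1/2, so log₂(1/p) is an integer.
H = Σ p·log₂(1/p) = 1/2·1 + 1/8·3 + 1/16·4 + 1/4·2 + 1/16·4 = 1.875 bits.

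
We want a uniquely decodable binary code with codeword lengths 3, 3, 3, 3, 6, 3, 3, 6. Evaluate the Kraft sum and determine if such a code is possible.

With common denominator 2^6 = 64: Σ 2^(−ℓᵢ) = 8/64 + 8/64 + 8/64 + 8/64 + 1/64 + 8/64 + 8/64 + 1/64 = 50/64 = 0.78125.
Kraft's inequality requires Σ ≤ 1; here Σ = 0.78125 ≤ 1, so such a prefix code exists.

0.78125; yes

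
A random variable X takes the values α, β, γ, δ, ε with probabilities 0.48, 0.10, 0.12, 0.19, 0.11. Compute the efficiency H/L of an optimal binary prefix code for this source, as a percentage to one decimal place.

98.7%

Entropy H = −Σ p log₂ p ≈ 2.0130 bits.
Huffman merges: 1/10+11/100→21/100; 3/25+19/100→31/100; 21/100+31/100→13/25; 12/25+13/25→1. L = 51/25 ≈ 2.0400.
Efficiency = H/L = 2.0130/2.0400 = 98.7%.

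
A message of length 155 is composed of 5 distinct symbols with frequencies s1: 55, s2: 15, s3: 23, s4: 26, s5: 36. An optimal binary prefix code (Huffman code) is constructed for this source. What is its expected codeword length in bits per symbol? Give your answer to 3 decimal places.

Probabilities are the counts divided by 155.
Repeatedly combine the two least-probable nodes; the expected code length is the sum of the merged weights.
merge 3/31 + 23/155 → 38/155
merge 26/155 + 36/155 → 2/5
merge 38/155 + 11/31 → 3/5
merge 2/5 + 3/5 → 1
L = 38/155 + 2/5 + 3/5 + 1 = 348/155 ≈ 2.245 bits/symbol.

2.245 bits/symbol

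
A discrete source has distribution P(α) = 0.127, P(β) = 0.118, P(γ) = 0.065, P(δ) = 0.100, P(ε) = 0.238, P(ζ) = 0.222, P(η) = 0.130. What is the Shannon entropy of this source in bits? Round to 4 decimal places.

2.6880 bits

H = −Σ pᵢ log₂ pᵢ.
−0.127·log₂(0.127) = 0.3781
−0.118·log₂(0.118) = 0.3638
−0.065·log₂(0.065) = 0.2563
−0.100·log₂(0.100) = 0.3322
−0.238·log₂(0.238) = 0.4929
−0.222·log₂(0.222) = 0.4820
−0.130·log₂(0.130) = 0.3826
Sum ≈ 2.6880 → 2.6880 bits.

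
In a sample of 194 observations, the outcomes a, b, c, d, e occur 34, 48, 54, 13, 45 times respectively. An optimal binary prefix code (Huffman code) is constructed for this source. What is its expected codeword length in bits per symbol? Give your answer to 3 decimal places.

Probabilities are the counts divided by 194.
Repeatedly combine the two least-probable nodes; the expected code length is the sum of the merged weights.
merge 13/194 + 17/97 → 47/194
merge 45/194 + 47/194 → 46/97
merge 24/97 + 27/97 → 51/97
merge 46/97 + 51/97 → 1
L = 47/194 + 46/97 + 51/97 + 1 = 435/194 ≈ 2.242 bits/symbol.

2.242 bits/symbol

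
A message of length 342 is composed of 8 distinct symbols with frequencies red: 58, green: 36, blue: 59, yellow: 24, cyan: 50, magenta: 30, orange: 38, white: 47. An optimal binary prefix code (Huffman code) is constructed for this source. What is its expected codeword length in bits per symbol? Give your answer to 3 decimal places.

2.985 bits/symbol

Probabilities are the counts divided by 342.
Repeatedly combine the two least-probable nodes; the expected code length is the sum of the merged weights.
merge 4/57 + 5/57 → 3/19
merge 2/19 + 1/9 → 37/171
merge 47/342 + 25/171 → 97/342
merge 3/19 + 29/171 → 56/171
merge 59/342 + 37/171 → 7/18
merge 97/342 + 56/171 → 11/18
merge 7/18 + 11/18 → 1
L = 3/19 + 37/171 + 97/342 + 56/171 + 7/18 + 11/18 + 1 = 1021/342 ≈ 2.985 bits/symbol.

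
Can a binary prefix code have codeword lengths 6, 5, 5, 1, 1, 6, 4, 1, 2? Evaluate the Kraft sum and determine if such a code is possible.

1.90625; no

With common denominator 2^6 = 64: Σ 2^(−ℓᵢ) = 1/64 + 2/64 + 2/64 + 32/64 + 32/64 + 1/64 + 4/64 + 32/64 + 16/64 = 122/64 = 1.90625.
Kraft's inequality requires Σ ≤ 1; here Σ = 1.90625 > 1, so no such prefix code exists.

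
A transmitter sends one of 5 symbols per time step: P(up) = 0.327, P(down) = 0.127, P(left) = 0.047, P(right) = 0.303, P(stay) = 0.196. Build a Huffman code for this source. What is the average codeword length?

2.174 bits/symbol

Repeatedly combine the two least-probable nodes; the expected code length is the sum of the merged weights.
merge 47/1000 + 127/1000 → 87/500
merge 87/500 + 49/250 → 37/100
merge 303/1000 + 327/1000 → 63/100
merge 37/100 + 63/100 → 1
L = 87/500 + 37/100 + 63/100 + 1 = 1087/500 = 2.174 bits/symbol.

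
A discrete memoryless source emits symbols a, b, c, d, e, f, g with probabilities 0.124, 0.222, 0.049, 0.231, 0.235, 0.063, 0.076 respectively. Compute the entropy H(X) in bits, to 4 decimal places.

H = −Σ pᵢ log₂ pᵢ.
−0.124·log₂(0.124) = 0.3734
−0.222·log₂(0.222) = 0.4820
−0.049·log₂(0.049) = 0.2132
−0.231·log₂(0.231) = 0.4883
−0.235·log₂(0.235) = 0.4910
−0.063·log₂(0.063) = 0.2513
−0.076·log₂(0.076) = 0.2826
Sum ≈ 2.5818 → 2.5818 bits.

2.5818 bits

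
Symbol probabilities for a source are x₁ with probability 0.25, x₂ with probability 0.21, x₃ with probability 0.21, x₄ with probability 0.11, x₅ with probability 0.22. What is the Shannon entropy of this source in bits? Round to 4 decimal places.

2.2765 bits

H = −Σ pᵢ log₂ pᵢ.
−0.25·log₂(0.25) = 0.5000
−0.21·log₂(0.21) = 0.4728
−0.21·log₂(0.21) = 0.4728
−0.11·log₂(0.11) = 0.3503
−0.22·log₂(0.22) = 0.4806
Sum ≈ 2.2765 → 2.2765 bits.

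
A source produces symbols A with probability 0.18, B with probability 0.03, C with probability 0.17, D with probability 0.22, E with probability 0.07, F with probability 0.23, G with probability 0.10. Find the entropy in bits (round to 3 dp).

H = −Σ pᵢ log₂ pᵢ.
−0.18·log₂(0.18) = 0.4453
−0.03·log₂(0.03) = 0.1518
−0.17·log₂(0.17) = 0.4346
−0.22·log₂(0.22) = 0.4806
−0.07·log₂(0.07) = 0.2686
−0.23·log₂(0.23) = 0.4877
−0.10·log₂(0.10) = 0.3322
Sum ≈ 2.6007 → 2.601 bits.

2.601 bits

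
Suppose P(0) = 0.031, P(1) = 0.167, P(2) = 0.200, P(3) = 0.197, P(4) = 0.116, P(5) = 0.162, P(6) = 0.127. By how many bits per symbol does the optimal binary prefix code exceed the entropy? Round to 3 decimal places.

Entropy H = −Σ p log₂ p ≈ 2.6767 bits.
Huffman merges: 31/1000+29/250→147/1000; 127/1000+147/1000→137/500; 81/500+167/1000→329/1000; 197/1000+1/5→397/1000; 137/500+329/1000→603/1000; 397/1000+603/1000→1. L = 11/4 ≈ 2.7500.
L − H = 2.7500 − 2.6767 = 0.073 bits.

0.073 bits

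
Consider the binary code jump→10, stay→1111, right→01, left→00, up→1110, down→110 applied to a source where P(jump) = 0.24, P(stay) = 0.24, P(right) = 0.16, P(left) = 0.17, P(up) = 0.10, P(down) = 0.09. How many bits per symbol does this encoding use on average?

L̄ = Σ pᵢ·ℓᵢ = 0.24·2 + 0.24·4 + 0.16·2 + 0.17·2 + 0.10·4 + 0.09·3 = 2.77 bits/symbol.

2.77 bits/symbol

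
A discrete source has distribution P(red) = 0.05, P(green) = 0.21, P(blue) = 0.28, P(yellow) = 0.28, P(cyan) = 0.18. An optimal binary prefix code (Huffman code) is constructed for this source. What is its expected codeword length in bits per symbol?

Repeatedly combine the two least-probable nodes; the expected code length is the sum of the merged weights.
merge 1/20 + 9/50 → 23/100
merge 21/100 + 23/100 → 11/25
merge 7/25 + 7/25 → 14/25
merge 11/25 + 14/25 → 1
L = 23/100 + 11/25 + 14/25 + 1 = 223/100 = 2.23 bits/symbol.

2.23 bits/symbol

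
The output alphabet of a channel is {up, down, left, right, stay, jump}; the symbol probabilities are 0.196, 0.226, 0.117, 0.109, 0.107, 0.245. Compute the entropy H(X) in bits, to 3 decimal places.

H = −Σ pᵢ log₂ pᵢ.
−0.196·log₂(0.196) = 0.4608
−0.226·log₂(0.226) = 0.4849
−0.117·log₂(0.117) = 0.3622
−0.109·log₂(0.109) = 0.3485
−0.107·log₂(0.107) = 0.3450
−0.245·log₂(0.245) = 0.4971
Sum ≈ 2.4986 → 2.499 bits.

2.499 bits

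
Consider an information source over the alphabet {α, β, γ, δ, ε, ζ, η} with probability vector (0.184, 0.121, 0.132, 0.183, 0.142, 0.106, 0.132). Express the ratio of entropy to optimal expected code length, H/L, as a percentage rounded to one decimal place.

98.7%

Entropy H = −Σ p log₂ p ≈ 2.7807 bits.
Huffman merges: 53/500+121/1000→227/1000; 33/250+33/250→33/125; 71/500+183/1000→13/40; 23/125+227/1000→411/1000; 33/125+13/40→589/1000; 411/1000+589/1000→1. L = 352/125 ≈ 2.8160.
Efficiency = H/L = 2.7807/2.8160 = 98.7%.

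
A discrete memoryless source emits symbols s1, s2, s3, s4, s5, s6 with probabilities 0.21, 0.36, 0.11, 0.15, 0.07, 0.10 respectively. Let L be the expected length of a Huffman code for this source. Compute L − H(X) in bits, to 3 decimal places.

0.065 bits

Entropy H = −Σ p log₂ p ≈ 2.3650 bits.
Huffman merges: 7/100+1/10→17/100; 11/100+3/20→13/50; 17/100+21/100→19/50; 13/50+9/25→31/50; 19/50+31/50→1. L = 243/100 ≈ 2.4300.
L − H = 2.4300 − 2.3650 = 0.065 bits.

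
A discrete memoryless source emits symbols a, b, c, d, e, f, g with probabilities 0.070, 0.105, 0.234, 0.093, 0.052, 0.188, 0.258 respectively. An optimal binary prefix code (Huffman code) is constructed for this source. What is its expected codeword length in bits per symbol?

2.63 bits/symbol

Repeatedly combine the two least-probable nodes; the expected code length is the sum of the merged weights.
merge 13/250 + 7/100 → 61/500
merge 93/1000 + 21/200 → 99/500
merge 61/500 + 47/250 → 31/100
merge 99/500 + 117/500 → 54/125
merge 129/500 + 31/100 → 71/125
merge 54/125 + 71/125 → 1
L = 61/500 + 99/500 + 31/100 + 54/125 + 71/125 + 1 = 263/100 = 2.63 bits/symbol.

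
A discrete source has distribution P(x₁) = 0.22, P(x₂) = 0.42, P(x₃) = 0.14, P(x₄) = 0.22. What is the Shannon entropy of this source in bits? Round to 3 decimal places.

H = −Σ pᵢ log₂ pᵢ.
−0.22·log₂(0.22) = 0.4806
−0.42·log₂(0.42) = 0.5256
−0.14·log₂(0.14) = 0.3971
−0.22·log₂(0.22) = 0.4806
Sum ≈ 1.8839 → 1.884 bits.

1.884 bits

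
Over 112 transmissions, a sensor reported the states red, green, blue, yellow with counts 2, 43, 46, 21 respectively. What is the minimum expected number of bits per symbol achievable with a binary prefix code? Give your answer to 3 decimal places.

Probabilities are the counts divided by 112.
Repeatedly combine the two least-probable nodes; the expected code length is the sum of the merged weights.
merge 1/56 + 3/16 → 23/112
merge 23/112 + 43/112 → 33/56
merge 23/56 + 33/56 → 1
L = 23/112 + 33/56 + 1 = 201/112 ≈ 1.795 bits/symbol.

1.795 bits/symbol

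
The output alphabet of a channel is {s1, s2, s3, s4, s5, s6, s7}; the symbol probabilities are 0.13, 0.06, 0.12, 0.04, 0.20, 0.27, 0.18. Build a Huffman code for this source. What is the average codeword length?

Repeatedly combine the two least-probable nodes; the expected code length is the sum of the merged weights.
merge 1/25 + 3/50 → 1/10
merge 1/10 + 3/25 → 11/50
merge 13/100 + 9/50 → 31/100
merge 1/5 + 11/50 → 21/50
merge 27/100 + 31/100 → 29/50
merge 21/50 + 29/50 → 1
L = 1/10 + 11/50 + 31/100 + 21/50 + 29/50 + 1 = 263/100 = 2.63 bits/symbol.

2.63 bits/symbol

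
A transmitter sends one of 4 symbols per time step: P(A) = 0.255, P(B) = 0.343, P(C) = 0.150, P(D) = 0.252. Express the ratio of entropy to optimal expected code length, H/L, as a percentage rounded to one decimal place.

Entropy H = −Σ p log₂ p ≈ 1.9439 bits.
Huffman merges: 3/20+63/250→201/500; 51/200+343/1000→299/500; 201/500+299/500→1. L = 2 ≈ 2.0000.
Efficiency = H/L = 1.9439/2.0000 = 97.2%.

97.2%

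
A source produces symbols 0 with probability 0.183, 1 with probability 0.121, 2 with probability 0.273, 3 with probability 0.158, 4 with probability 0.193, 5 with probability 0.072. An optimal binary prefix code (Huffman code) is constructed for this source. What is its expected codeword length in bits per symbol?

2.534 bits/symbol

Repeatedly combine the two least-probable nodes; the expected code length is the sum of the merged weights.
merge 9/125 + 121/1000 → 193/1000
merge 79/500 + 183/1000 → 341/1000
merge 193/1000 + 193/1000 → 193/500
merge 273/1000 + 341/1000 → 307/500
merge 193/500 + 307/500 → 1
L = 193/1000 + 341/1000 + 193/500 + 307/500 + 1 = 1267/500 = 2.534 bits/symbol.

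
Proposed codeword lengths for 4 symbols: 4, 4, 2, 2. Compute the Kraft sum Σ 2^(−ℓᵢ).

0.625

With common denominator 2^4 = 16: Σ 2^(−ℓᵢ) = 1/16 + 1/16 + 4/16 + 4/16 = 10/16 = 0.625.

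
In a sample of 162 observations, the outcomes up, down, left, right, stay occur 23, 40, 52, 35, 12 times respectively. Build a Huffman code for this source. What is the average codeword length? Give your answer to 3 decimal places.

2.216 bits/symbol

Probabilities are the counts divided by 162.
Repeatedly combine the two least-probable nodes; the expected code length is the sum of the merged weights.
merge 2/27 + 23/162 → 35/162
merge 35/162 + 35/162 → 35/81
merge 20/81 + 26/81 → 46/81
merge 35/81 + 46/81 → 1
L = 35/162 + 35/81 + 46/81 + 1 = 359/162 ≈ 2.216 bits/symbol.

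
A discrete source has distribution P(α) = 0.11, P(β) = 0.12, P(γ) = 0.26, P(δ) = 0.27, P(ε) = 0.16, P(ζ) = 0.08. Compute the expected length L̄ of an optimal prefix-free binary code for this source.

2.47 bits/symbol

Repeatedly combine the two least-probable nodes; the expected code length is the sum of the merged weights.
merge 2/25 + 11/100 → 19/100
merge 3/25 + 4/25 → 7/25
merge 19/100 + 13/50 → 9/20
merge 27/100 + 7/25 → 11/20
merge 9/20 + 11/20 → 1
L = 19/100 + 7/25 + 9/20 + 11/20 + 1 = 247/100 = 2.47 bits/symbol.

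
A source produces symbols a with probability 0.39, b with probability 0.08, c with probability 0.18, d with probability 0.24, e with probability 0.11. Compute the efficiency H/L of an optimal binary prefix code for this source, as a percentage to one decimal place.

Entropy H = −Σ p log₂ p ≈ 2.1110 bits.
Huffman merges: 2/25+11/100→19/100; 9/50+19/100→37/100; 6/25+37/100→61/100; 39/100+61/100→1. L = 217/100 ≈ 2.1700.
Efficiency = H/L = 2.1110/2.1700 = 97.3%.

97.3%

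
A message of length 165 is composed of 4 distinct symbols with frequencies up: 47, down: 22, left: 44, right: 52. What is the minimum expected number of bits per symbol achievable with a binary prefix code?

2 bits/symbol

Probabilities are the counts divided by 165.
Repeatedly combine the two least-probable nodes; the expected code length is the sum of the merged weights.
merge 2/15 + 4/15 → 2/5
merge 47/165 + 52/165 → 3/5
merge 2/5 + 3/5 → 1
L = 2/5 + 3/5 + 1 = 2 bits/symbol.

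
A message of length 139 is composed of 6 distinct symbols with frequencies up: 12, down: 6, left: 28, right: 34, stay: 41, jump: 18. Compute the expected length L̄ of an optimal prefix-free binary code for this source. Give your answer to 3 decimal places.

2.388 bits/symbol

Probabilities are the counts divided by 139.
Repeatedly combine the two least-probable nodes; the expected code length is the sum of the merged weights.
merge 6/139 + 12/139 → 18/139
merge 18/139 + 18/139 → 36/139
merge 28/139 + 34/139 → 62/139
merge 36/139 + 41/139 → 77/139
merge 62/139 + 77/139 → 1
L = 18/139 + 36/139 + 62/139 + 77/139 + 1 = 332/139 ≈ 2.388 bits/symbol.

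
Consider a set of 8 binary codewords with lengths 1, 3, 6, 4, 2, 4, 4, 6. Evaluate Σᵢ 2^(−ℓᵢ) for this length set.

1.09375

With common denominator 2^6 = 64: Σ 2^(−ℓᵢ) = 32/64 + 8/64 + 1/64 + 4/64 + 16/64 + 4/64 + 4/64 + 1/64 = 70/64 = 1.09375.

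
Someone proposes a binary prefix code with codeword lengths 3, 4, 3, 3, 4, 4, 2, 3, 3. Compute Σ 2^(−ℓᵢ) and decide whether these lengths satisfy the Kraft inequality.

1.0625; no

With common denominator 2^4 = 16: Σ 2^(−ℓᵢ) = 2/16 + 1/16 + 2/16 + 2/16 + 1/16 + 1/16 + 4/16 + 2/16 + 2/16 = 17/16 = 1.0625.
Kraft's inequality requires Σ ≤ 1; here Σ = 1.0625 > 1, so no such prefix code exists.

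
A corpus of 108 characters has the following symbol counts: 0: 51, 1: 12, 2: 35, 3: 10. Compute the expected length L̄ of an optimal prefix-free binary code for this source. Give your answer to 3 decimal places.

Probabilities are the counts divided by 108.
Repeatedly combine the two least-probable nodes; the expected code length is the sum of the merged weights.
merge 5/54 + 1/9 → 11/54
merge 11/54 + 35/108 → 19/36
merge 17/36 + 19/36 → 1
L = 11/54 + 19/36 + 1 = 187/108 ≈ 1.731 bits/symbol.

1.731 bits/symbol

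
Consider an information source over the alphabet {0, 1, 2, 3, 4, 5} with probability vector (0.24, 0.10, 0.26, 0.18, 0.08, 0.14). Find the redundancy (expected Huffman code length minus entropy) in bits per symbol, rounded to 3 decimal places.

Entropy H = −Σ p log₂ p ≈ 2.4655 bits.
Huffman merges: 2/25+1/10→9/50; 7/50+9/50→8/25; 9/50+6/25→21/50; 13/50+8/25→29/50; 21/50+29/50→1. L = 5/2 ≈ 2.5000.
L − H = 2.5000 − 2.4655 = 0.034 bits.

0.034 bits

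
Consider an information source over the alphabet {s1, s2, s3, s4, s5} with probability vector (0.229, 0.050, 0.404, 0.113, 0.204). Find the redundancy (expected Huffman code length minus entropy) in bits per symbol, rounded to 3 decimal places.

0.071 bits

Entropy H = −Σ p log₂ p ≈ 2.0546 bits.
Huffman merges: 1/20+113/1000→163/1000; 163/1000+51/250→367/1000; 229/1000+367/1000→149/250; 101/250+149/250→1. L = 1063/500 ≈ 2.1260.
L − H = 2.1260 − 2.0546 = 0.071 bits.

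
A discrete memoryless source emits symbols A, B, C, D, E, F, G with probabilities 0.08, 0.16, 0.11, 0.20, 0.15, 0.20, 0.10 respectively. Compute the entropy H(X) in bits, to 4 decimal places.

H = −Σ pᵢ log₂ pᵢ.
−0.08·log₂(0.08) = 0.2915
−0.16·log₂(0.16) = 0.4230
−0.11·log₂(0.11) = 0.3503
−0.20·log₂(0.20) = 0.4644
−0.15·log₂(0.15) = 0.4105
−0.20·log₂(0.20) = 0.4644
−0.10·log₂(0.10) = 0.3322
Sum ≈ 2.7363 → 2.7363 bits.

2.7363 bits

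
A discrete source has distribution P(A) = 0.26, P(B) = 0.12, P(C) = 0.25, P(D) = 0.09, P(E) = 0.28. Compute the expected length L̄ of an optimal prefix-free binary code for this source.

Repeatedly combine the two least-probable nodes; the expected code length is the sum of the merged weights.
merge 9/100 + 3/25 → 21/100
merge 21/100 + 1/4 → 23/50
merge 13/50 + 7/25 → 27/50
merge 23/50 + 27/50 → 1
L = 21/100 + 23/50 + 27/50 + 1 = 221/100 = 2.21 bits/symbol.

2.21 bits/symbol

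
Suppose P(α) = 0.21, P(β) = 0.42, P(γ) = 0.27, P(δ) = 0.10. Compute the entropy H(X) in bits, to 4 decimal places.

H = −Σ pᵢ log₂ pᵢ.
−0.21·log₂(0.21) = 0.4728
−0.42·log₂(0.42) = 0.5256
−0.27·log₂(0.27) = 0.5100
−0.10·log₂(0.10) = 0.3322
Sum ≈ 1.8407 → 1.8407 bits.

1.8407 bits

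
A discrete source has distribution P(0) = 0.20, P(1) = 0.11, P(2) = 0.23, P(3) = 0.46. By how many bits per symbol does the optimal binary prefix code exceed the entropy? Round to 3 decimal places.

0.032 bits

Entropy H = −Σ p log₂ p ≈ 1.8177 bits.
Huffman merges: 11/100+1/5→31/100; 23/100+31/100→27/50; 23/50+27/50→1. L = 37/20 ≈ 1.8500.
L − H = 1.8500 − 1.8177 = 0.032 bits.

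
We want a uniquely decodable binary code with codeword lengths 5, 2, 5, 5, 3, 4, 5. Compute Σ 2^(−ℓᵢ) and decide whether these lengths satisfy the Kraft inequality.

With common denominator 2^5 = 32: Σ 2^(−ℓᵢ) = 1/32 + 8/32 + 1/32 + 1/32 + 4/32 + 2/32 + 1/32 = 18/32 = 0.5625.
Kraft's inequality requires Σ ≤ 1; here Σ = 0.5625 ≤ 1, so such a prefix code exists.

0.5625; yes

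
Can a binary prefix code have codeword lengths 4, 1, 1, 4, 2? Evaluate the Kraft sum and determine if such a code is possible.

1.375; no

With common denominator 2^4 = 16: Σ 2^(−ℓᵢ) = 1/16 + 8/16 + 8/16 + 1/16 + 4/16 = 22/16 = 1.375.
Kraft's inequality requires Σ ≤ 1; here Σ = 1.375 > 1, so no such prefix code exists.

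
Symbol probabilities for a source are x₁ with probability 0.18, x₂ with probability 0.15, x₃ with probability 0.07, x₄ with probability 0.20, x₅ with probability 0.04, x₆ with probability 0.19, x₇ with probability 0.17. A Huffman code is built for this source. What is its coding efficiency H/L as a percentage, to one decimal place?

Entropy H = −Σ p log₂ p ≈ 2.6644 bits.
Huffman merges: 1/25+7/100→11/100; 11/100+3/20→13/50; 17/100+9/50→7/20; 19/100+1/5→39/100; 13/50+7/20→61/100; 39/100+61/100→1. L = 68/25 ≈ 2.7200.
Efficiency = H/L = 2.6644/2.7200 = 98.0%.

98.0%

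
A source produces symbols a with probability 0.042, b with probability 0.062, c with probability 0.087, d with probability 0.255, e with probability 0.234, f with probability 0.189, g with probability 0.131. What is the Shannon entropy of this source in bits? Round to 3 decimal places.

2.579 bits

H = −Σ pᵢ log₂ pᵢ.
−0.042·log₂(0.042) = 0.1921
−0.062·log₂(0.062) = 0.2487
−0.087·log₂(0.087) = 0.3065
−0.255·log₂(0.255) = 0.5027
−0.234·log₂(0.234) = 0.4903
−0.189·log₂(0.189) = 0.4543
−0.131·log₂(0.131) = 0.3841
Sum ≈ 2.5787 → 2.579 bits.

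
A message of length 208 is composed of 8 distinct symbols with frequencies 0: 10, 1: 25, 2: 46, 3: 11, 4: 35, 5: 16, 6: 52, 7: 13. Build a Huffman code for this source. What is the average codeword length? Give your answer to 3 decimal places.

2.769 bits/symbol

Probabilities are the counts divided by 208.
Repeatedly combine the two least-probable nodes; the expected code length is the sum of the merged weights.
merge 5/104 + 11/208 → 21/208
merge 1/16 + 1/13 → 29/208
merge 21/208 + 25/208 → 23/104
merge 29/208 + 35/208 → 4/13
merge 23/104 + 23/104 → 23/52
merge 1/4 + 4/13 → 29/52
merge 23/52 + 29/52 → 1
L = 21/208 + 29/208 + 23/104 + 4/13 + 23/52 + 29/52 + 1 = 36/13 ≈ 2.769 bits/symbol.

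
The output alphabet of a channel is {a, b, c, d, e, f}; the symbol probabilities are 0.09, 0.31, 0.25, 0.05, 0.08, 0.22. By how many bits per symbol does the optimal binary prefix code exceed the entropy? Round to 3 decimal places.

Entropy H = −Σ p log₂ p ≈ 2.3246 bits.
Huffman merges: 1/20+2/25→13/100; 9/100+13/100→11/50; 11/50+11/50→11/25; 1/4+31/100→14/25; 11/25+14/25→1. L = 47/20 ≈ 2.3500.
L − H = 2.3500 − 2.3246 = 0.025 bits.

0.025 bits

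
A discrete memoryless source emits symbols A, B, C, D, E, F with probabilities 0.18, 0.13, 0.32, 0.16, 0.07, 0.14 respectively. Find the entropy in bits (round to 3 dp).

2.443 bits

H = −Σ pᵢ log₂ pᵢ.
−0.18·log₂(0.18) = 0.4453
−0.13·log₂(0.13) = 0.3826
−0.32·log₂(0.32) = 0.5260
−0.16·log₂(0.16) = 0.4230
−0.07·log₂(0.07) = 0.2686
−0.14·log₂(0.14) = 0.3971
Sum ≈ 2.4427 → 2.443 bits.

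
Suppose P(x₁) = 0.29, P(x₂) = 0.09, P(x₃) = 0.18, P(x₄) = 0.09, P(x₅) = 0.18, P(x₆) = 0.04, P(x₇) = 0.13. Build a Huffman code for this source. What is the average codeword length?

2.66 bits/symbol

Repeatedly combine the two least-probable nodes; the expected code length is the sum of the merged weights.
merge 1/25 + 9/100 → 13/100
merge 9/100 + 13/100 → 11/50
merge 13/100 + 9/50 → 31/100
merge 9/50 + 11/50 → 2/5
merge 29/100 + 31/100 → 3/5
merge 2/5 + 3/5 → 1
L = 13/100 + 11/50 + 31/100 + 2/5 + 3/5 + 1 = 133/50 = 2.66 bits/symbol.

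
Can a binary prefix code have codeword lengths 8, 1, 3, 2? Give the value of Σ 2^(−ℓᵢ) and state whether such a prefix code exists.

With common denominator 2^8 = 256: Σ 2^(−ℓᵢ) = 1/256 + 128/256 + 32/256 + 64/256 = 225/256 = 0.87890625.
Kraft's inequality requires Σ ≤ 1; here Σ = 0.87890625 ≤ 1, so such a prefix code exists.

0.87890625; yes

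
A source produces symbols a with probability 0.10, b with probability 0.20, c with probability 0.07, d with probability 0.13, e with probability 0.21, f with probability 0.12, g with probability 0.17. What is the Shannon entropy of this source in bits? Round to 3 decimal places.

H = −Σ pᵢ log₂ pᵢ.
−0.10·log₂(0.10) = 0.3322
−0.20·log₂(0.20) = 0.4644
−0.07·log₂(0.07) = 0.2686
−0.13·log₂(0.13) = 0.3826
−0.21·log₂(0.21) = 0.4728
−0.12·log₂(0.12) = 0.3671
−0.17·log₂(0.17) = 0.4346
Sum ≈ 2.7223 → 2.722 bits.

2.722 bits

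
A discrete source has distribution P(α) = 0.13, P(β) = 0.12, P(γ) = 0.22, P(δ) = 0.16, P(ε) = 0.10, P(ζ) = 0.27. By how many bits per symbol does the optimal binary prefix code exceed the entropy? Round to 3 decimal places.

Entropy H = −Σ p log₂ p ≈ 2.4955 bits.
Huffman merges: 1/10+3/25→11/50; 13/100+4/25→29/100; 11/50+11/50→11/25; 27/100+29/100→14/25; 11/25+14/25→1. L = 251/100 ≈ 2.5100.
L − H = 2.5100 − 2.4955 = 0.014 bits.

0.014 bits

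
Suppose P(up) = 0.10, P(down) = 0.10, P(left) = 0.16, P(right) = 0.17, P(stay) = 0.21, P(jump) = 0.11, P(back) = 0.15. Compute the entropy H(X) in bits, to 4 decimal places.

H = −Σ pᵢ log₂ pᵢ.
−0.10·log₂(0.10) = 0.3322
−0.10·log₂(0.10) = 0.3322
−0.16·log₂(0.16) = 0.4230
−0.17·log₂(0.17) = 0.4346
−0.21·log₂(0.21) = 0.4728
−0.11·log₂(0.11) = 0.3503
−0.15·log₂(0.15) = 0.4105
Sum ≈ 2.7556 → 2.7556 bits.

2.7556 bits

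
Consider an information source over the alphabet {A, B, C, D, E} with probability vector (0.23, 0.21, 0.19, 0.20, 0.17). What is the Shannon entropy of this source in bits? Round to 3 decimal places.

2.315 bits

H = −Σ pᵢ log₂ pᵢ.
−0.23·log₂(0.23) = 0.4877
−0.21·log₂(0.21) = 0.4728
−0.19·log₂(0.19) = 0.4552
−0.20·log₂(0.20) = 0.4644
−0.17·log₂(0.17) = 0.4346
Sum ≈ 2.3147 → 2.315 bits.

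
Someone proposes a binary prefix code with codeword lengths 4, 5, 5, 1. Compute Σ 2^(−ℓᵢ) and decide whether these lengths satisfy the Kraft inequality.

With common denominator 2^5 = 32: Σ 2^(−ℓᵢ) = 2/32 + 1/32 + 1/32 + 16/32 = 20/32 = 0.625.
Kraft's inequality requires Σ ≤ 1; here Σ = 0.625 ≤ 1, so such a prefix code exists.

0.625; yes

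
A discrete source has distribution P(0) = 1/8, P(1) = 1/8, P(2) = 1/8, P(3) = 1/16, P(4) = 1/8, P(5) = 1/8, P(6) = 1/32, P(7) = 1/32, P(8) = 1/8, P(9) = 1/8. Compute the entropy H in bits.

3.1875 bits

Each probability is a power of 1/2, so log₂(1/p) is an integer.
H = Σ p·log₂(1/p) = 1/8·3 + 1/8·3 + 1/8·3 + 1/16·4 + 1/8·3 + 1/8·3 + 1/32·5 + 1/32·5 + 1/8·3 + 1/8·3 = 3.1875 bits.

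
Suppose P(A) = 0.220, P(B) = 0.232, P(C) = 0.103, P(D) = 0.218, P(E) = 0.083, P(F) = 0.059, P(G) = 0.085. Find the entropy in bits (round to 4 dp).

2.6277 bits

H = −Σ pᵢ log₂ pᵢ.
−0.220·log₂(0.220) = 0.4806
−0.232·log₂(0.232) = 0.4890
−0.103·log₂(0.103) = 0.3378
−0.218·log₂(0.218) = 0.4791
−0.083·log₂(0.083) = 0.2980
−0.059·log₂(0.059) = 0.2409
−0.085·log₂(0.085) = 0.3023
Sum ≈ 2.6277 → 2.6277 bits.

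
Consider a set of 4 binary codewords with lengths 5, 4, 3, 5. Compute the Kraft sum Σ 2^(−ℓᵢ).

0.25

With common denominator 2^5 = 32: Σ 2^(−ℓᵢ) = 1/32 + 2/32 + 4/32 + 1/32 = 8/32 = 0.25.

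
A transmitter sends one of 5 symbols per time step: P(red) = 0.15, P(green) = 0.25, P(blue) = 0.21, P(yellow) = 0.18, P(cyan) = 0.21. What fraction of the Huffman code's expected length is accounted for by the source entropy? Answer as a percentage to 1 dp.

Entropy H = −Σ p log₂ p ≈ 2.3015 bits.
Huffman merges: 3/20+9/50→33/100; 21/100+21/100→21/50; 1/4+33/100→29/50; 21/50+29/50→1. L = 233/100 ≈ 2.3300.
Efficiency = H/L = 2.3015/2.3300 = 98.8%.

98.8%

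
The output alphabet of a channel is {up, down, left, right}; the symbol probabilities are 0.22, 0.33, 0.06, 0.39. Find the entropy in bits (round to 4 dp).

1.7817 bits

H = −Σ pᵢ log₂ pᵢ.
−0.22·log₂(0.22) = 0.4806
−0.33·log₂(0.33) = 0.5278
−0.06·log₂(0.06) = 0.2435
−0.39·log₂(0.39) = 0.5298
Sum ≈ 1.7817 → 1.7817 bits.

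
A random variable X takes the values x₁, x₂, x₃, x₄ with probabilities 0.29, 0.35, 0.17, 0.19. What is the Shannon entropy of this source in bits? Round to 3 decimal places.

H = −Σ pᵢ log₂ pᵢ.
−0.29·log₂(0.29) = 0.5179
−0.35·log₂(0.35) = 0.5301
−0.17·log₂(0.17) = 0.4346
−0.19·log₂(0.19) = 0.4552
Sum ≈ 1.9378 → 1.938 bits.

1.938 bits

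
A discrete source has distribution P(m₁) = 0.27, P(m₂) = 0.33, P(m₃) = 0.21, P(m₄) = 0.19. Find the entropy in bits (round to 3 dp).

H = −Σ pᵢ log₂ pᵢ.
−0.27·log₂(0.27) = 0.5100
−0.33·log₂(0.33) = 0.5278
−0.21·log₂(0.21) = 0.4728
−0.19·log₂(0.19) = 0.4552
Sum ≈ 1.9659 → 1.966 bits.

1.966 bits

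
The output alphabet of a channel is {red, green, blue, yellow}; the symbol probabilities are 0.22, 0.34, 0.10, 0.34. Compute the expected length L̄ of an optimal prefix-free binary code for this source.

Repeatedly combine the two least-probable nodes; the expected code length is the sum of the merged weights.
merge 1/10 + 11/50 → 8/25
merge 8/25 + 17/50 → 33/50
merge 17/50 + 33/50 → 1
L = 8/25 + 33/50 + 1 = 99/50 = 1.98 bits/symbol.

1.98 bits/symbol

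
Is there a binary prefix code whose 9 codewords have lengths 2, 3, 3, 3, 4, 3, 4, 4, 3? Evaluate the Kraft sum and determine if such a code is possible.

With common denominator 2^4 = 16: Σ 2^(−ℓᵢ) = 4/16 + 2/16 + 2/16 + 2/16 + 1/16 + 2/16 + 1/16 + 1/16 + 2/16 = 17/16 = 1.0625.
Kraft's inequality requires Σ ≤ 1; here Σ = 1.0625 > 1, so no such prefix code exists.

1.0625; no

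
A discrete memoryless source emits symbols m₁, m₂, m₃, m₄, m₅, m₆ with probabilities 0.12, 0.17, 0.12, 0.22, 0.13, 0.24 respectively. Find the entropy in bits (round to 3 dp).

2.526 bits

H = −Σ pᵢ log₂ pᵢ.
−0.12·log₂(0.12) = 0.3671
−0.17·log₂(0.17) = 0.4346
−0.12·log₂(0.12) = 0.3671
−0.22·log₂(0.22) = 0.4806
−0.13·log₂(0.13) = 0.3826
−0.24·log₂(0.24) = 0.4941
Sum ≈ 2.5261 → 2.526 bits.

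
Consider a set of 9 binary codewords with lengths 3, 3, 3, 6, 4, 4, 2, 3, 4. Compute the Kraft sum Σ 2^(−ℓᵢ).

0.953125

With common denominator 2^6 = 64: Σ 2^(−ℓᵢ) = 8/64 + 8/64 + 8/64 + 1/64 + 4/64 + 4/64 + 16/64 + 8/64 + 4/64 = 61/64 = 0.953125.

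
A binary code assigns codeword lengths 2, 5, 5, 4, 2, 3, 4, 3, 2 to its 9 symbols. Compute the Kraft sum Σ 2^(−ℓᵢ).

1.1875

With common denominator 2^5 = 32: Σ 2^(−ℓᵢ) = 8/32 + 1/32 + 1/32 + 2/32 + 8/32 + 4/32 + 2/32 + 4/32 + 8/32 = 38/32 = 1.1875.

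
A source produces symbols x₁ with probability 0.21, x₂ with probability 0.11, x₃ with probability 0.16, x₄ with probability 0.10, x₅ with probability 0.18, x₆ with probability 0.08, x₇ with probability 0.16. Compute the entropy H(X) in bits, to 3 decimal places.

H = −Σ pᵢ log₂ pᵢ.
−0.21·log₂(0.21) = 0.4728
−0.11·log₂(0.11) = 0.3503
−0.16·log₂(0.16) = 0.4230
−0.10·log₂(0.10) = 0.3322
−0.18·log₂(0.18) = 0.4453
−0.08·log₂(0.08) = 0.2915
−0.16·log₂(0.16) = 0.4230
Sum ≈ 2.7382 → 2.738 bits.

2.738 bits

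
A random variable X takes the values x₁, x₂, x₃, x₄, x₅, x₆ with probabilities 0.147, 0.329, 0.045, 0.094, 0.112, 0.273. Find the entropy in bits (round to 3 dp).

H = −Σ pᵢ log₂ pᵢ.
−0.147·log₂(0.147) = 0.4066
−0.329·log₂(0.329) = 0.5277
−0.045·log₂(0.045) = 0.2013
−0.094·log₂(0.094) = 0.3207
−0.112·log₂(0.112) = 0.3537
−0.273·log₂(0.273) = 0.5113
Sum ≈ 2.3213 → 2.321 bits.

2.321 bits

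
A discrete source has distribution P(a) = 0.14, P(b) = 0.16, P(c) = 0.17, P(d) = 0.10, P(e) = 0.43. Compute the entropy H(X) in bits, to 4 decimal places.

2.1105 bits

H = −Σ pᵢ log₂ pᵢ.
−0.14·log₂(0.14) = 0.3971
−0.16·log₂(0.16) = 0.4230
−0.17·log₂(0.17) = 0.4346
−0.10·log₂(0.10) = 0.3322
−0.43·log₂(0.43) = 0.5236
Sum ≈ 2.1105 → 2.1105 bits.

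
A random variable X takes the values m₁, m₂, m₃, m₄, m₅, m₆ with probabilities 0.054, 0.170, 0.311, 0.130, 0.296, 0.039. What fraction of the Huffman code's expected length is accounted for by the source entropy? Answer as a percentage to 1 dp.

Entropy H = −Σ p log₂ p ≈ 2.2711 bits.
Huffman merges: 39/1000+27/500→93/1000; 93/1000+13/100→223/1000; 17/100+223/1000→393/1000; 37/125+311/1000→607/1000; 393/1000+607/1000→1. L = 579/250 ≈ 2.3160.
Efficiency = H/L = 2.2711/2.3160 = 98.1%.

98.1%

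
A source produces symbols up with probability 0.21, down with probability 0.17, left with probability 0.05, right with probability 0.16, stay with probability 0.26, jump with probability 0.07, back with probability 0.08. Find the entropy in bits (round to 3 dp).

H = −Σ pᵢ log₂ pᵢ.
−0.21·log₂(0.21) = 0.4728
−0.17·log₂(0.17) = 0.4346
−0.05·log₂(0.05) = 0.2161
−0.16·log₂(0.16) = 0.4230
−0.26·log₂(0.26) = 0.5053
−0.07·log₂(0.07) = 0.2686
−0.08·log₂(0.08) = 0.2915
Sum ≈ 2.6119 → 2.612 bits.

2.612 bits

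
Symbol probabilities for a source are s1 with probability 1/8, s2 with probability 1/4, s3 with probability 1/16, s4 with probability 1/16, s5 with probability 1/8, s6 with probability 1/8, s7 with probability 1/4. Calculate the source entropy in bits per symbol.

Each probability is a power of 1/2, so log₂(1/p) is an integer.
H = Σ p·log₂(1/p) = 1/8·3 + 1/4·2 + 1/16·4 + 1/16·4 + 1/8·3 + 1/8·3 + 1/4·2 = 2.625 bits.

2.625 bits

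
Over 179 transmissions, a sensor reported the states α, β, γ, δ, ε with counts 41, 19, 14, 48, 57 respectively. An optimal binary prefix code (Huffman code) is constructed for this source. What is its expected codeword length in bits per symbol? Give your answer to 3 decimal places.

Probabilities are the counts divided by 179.
Repeatedly combine the two least-probable nodes; the expected code length is the sum of the merged weights.
merge 14/179 + 19/179 → 33/179
merge 33/179 + 41/179 → 74/179
merge 48/179 + 57/179 → 105/179
merge 74/179 + 105/179 → 1
L = 33/179 + 74/179 + 105/179 + 1 = 391/179 ≈ 2.184 bits/symbol.

2.184 bits/symbol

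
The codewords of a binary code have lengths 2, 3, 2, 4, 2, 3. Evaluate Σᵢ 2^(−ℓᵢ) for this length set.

1.0625

With common denominator 2^4 = 16: Σ 2^(−ℓᵢ) = 4/16 + 2/16 + 4/16 + 1/16 + 4/16 + 2/16 = 17/16 = 1.0625.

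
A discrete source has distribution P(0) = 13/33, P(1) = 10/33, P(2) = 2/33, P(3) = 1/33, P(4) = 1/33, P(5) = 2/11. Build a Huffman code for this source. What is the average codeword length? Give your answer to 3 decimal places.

2.091 bits/symbol

Repeatedly combine the two least-probable nodes; the expected code length is the sum of the merged weights.
merge 1/33 + 1/33 → 2/33
merge 2/33 + 2/33 → 4/33
merge 4/33 + 2/11 → 10/33
merge 10/33 + 10/33 → 20/33
merge 13/33 + 20/33 → 1
L = 2/33 + 4/33 + 10/33 + 20/33 + 1 = 23/11 ≈ 2.091 bits/symbol.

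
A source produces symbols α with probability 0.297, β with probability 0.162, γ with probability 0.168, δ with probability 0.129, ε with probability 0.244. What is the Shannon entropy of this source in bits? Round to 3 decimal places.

H = −Σ pᵢ log₂ pᵢ.
−0.297·log₂(0.297) = 0.5202
−0.162·log₂(0.162) = 0.4254
−0.168·log₂(0.168) = 0.4323
−0.129·log₂(0.129) = 0.3811
−0.244·log₂(0.244) = 0.4966
Sum ≈ 2.2556 → 2.256 bits.

2.256 bits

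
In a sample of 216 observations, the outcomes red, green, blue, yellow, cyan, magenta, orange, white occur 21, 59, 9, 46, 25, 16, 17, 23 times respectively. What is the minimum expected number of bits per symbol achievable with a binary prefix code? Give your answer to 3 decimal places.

Probabilities are the counts divided by 216.
Repeatedly combine the two least-probable nodes; the expected code length is the sum of the merged weights.
merge 1/24 + 2/27 → 25/216
merge 17/216 + 7/72 → 19/108
merge 23/216 + 25/216 → 2/9
merge 25/216 + 19/108 → 7/24
merge 23/108 + 2/9 → 47/108
merge 59/216 + 7/24 → 61/108
merge 47/108 + 61/108 → 1
L = 25/216 + 19/108 + 2/9 + 7/24 + 47/108 + 61/108 + 1 = 101/36 ≈ 2.806 bits/symbol.

2.806 bits/symbol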